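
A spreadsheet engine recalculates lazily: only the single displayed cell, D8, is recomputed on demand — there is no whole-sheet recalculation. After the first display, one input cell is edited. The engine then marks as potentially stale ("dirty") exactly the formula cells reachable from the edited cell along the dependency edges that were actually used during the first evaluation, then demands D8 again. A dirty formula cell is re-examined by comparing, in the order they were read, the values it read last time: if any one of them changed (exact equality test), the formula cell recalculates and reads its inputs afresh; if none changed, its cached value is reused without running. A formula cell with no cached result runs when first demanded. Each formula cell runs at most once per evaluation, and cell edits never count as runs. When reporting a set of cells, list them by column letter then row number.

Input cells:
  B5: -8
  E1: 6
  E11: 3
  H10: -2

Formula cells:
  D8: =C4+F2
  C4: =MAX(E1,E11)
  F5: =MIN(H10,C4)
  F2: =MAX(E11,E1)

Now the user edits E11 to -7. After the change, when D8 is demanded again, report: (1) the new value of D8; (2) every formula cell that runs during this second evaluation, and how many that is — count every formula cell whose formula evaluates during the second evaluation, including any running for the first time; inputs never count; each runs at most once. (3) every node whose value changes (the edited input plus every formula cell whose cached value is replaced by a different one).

New value of D8: 12.
Formula cells that run: C4, F2 — 2 in total.
Values that change: E11.
Key observation: the cutoff stops propagation at D8 — its inputs' values are unchanged, so it reuses its cache.

First evaluation (everything demanded from the output):
  C4 = MAX(6, 3) = 6
  F2 = MAX(3, 6) = 6
  D8 = 6 + 6 = 12

Propagation after the edit:
  C4: runs — E11 3->-7; result 6 (same value as before).
  F2: runs — E11 3->-7; result 6 (same value as before).
  D8: checked — values it read are unchanged (C4 unchanged, F2 unchanged); reused cached 12 without running.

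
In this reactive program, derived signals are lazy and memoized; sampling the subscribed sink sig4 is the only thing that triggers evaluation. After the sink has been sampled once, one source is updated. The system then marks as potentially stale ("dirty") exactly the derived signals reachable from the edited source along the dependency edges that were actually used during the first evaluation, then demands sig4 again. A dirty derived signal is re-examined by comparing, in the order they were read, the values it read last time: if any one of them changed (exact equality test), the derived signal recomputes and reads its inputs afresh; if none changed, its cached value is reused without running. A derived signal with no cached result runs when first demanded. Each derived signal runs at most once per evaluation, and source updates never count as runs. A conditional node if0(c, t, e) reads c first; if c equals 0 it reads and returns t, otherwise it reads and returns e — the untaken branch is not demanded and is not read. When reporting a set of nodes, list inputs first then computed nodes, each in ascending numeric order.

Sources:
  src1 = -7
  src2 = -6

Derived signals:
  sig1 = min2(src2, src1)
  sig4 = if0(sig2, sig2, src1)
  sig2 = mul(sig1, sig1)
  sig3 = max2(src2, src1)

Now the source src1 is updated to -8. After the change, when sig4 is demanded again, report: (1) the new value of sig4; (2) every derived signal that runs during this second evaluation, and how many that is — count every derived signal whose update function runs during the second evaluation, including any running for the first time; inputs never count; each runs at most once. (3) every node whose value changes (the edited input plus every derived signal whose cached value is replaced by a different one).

First demand of the output computes:
  sig1 = min2(-6, -7) = -7
  sig2 = mul(-7, -7) = 49
  sig4 = if0(sig2=49 -> else branch src1) = -7

After the edit, cleaning proceeds:
  sig1: a read changed (src1 -7->-8) — executes, giving -8.
  sig2: a read changed (sig1 -7->-8; sig1 -7->-8) — executes, giving 64.
  sig4: a read changed (sig2 49->64; src1 -7->-8) — executes, giving -8.

Demanding sig4 again yields -8.
3 derived signals run: sig1, sig2, sig4.
The nodes whose values change: src1, sig1, sig2, sig4.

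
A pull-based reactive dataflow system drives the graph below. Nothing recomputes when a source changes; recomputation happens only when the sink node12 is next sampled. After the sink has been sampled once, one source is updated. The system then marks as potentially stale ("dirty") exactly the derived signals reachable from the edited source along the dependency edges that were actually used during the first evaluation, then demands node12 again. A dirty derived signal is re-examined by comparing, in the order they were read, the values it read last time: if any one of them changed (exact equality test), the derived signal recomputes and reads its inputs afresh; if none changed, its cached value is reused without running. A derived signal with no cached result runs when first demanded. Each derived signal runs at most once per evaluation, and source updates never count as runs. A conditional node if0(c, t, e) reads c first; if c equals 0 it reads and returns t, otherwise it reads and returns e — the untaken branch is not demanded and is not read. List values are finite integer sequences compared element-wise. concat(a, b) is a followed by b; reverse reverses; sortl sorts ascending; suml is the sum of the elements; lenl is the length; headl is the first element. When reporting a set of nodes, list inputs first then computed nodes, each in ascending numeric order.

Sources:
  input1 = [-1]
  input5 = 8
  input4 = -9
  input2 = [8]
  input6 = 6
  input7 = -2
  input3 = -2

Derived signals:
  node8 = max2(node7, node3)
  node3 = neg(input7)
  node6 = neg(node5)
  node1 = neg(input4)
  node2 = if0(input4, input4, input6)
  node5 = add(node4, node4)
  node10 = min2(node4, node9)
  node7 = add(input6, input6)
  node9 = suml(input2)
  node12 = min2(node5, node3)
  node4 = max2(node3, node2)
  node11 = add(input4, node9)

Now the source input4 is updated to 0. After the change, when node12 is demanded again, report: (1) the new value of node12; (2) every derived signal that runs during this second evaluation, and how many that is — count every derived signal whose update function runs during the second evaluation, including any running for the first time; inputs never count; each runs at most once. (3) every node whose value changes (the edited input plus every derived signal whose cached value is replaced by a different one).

First evaluation (everything demanded from the output):
  node2 = if0(input4=-9 -> else branch input6) = 6
  node3 = neg(-2) = 2
  node4 = max2(2, 6) = 6
  node5 = add(6, 6) = 12
  node12 = min2(12, 2) = 2

Propagation after the edit:
  node2: runs — input4 -9->0; result 0.
  node4: runs — node2 6->0; result 2.
  node5: runs — node4 6->2; node4 6->2; result 4.
  node12: runs — node5 12->4; result 2 (same value as before).

New value of node12: 2.
Derived signals that run: node2, node4, node5, node12 — 4 in total.
Values that change: input4, node2, node4, node5.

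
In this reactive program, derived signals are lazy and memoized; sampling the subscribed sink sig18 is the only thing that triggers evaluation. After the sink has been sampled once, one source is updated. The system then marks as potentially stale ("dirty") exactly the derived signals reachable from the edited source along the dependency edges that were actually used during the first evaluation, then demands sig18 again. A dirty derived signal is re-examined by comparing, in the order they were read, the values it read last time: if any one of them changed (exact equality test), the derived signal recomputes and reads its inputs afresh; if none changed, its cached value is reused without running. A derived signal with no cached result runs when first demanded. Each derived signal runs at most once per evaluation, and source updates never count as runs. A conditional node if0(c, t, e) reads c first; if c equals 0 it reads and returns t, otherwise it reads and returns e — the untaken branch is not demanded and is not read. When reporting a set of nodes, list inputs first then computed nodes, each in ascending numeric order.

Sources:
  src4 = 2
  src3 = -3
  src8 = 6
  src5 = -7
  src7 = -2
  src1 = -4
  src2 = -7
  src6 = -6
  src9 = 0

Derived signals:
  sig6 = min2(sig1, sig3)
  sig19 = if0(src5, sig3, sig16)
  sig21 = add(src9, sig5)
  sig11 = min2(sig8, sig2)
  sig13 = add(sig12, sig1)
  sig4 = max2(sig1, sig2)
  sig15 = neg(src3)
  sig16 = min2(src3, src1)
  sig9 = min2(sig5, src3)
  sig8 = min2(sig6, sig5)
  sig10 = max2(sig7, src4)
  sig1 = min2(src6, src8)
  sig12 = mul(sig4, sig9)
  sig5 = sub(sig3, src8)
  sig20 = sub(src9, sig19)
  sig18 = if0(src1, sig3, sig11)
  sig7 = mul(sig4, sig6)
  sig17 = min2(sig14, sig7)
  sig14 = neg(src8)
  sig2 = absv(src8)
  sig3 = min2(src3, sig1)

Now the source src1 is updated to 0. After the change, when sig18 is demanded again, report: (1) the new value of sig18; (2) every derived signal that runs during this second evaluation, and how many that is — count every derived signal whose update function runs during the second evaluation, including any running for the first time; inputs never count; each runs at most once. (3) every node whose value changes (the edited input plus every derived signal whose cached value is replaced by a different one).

First demand of the output computes:
  sig1 = min2(-6, 6) = -6
  sig2 = absv(6) = 6
  sig3 = min2(-3, -6) = -6
  sig5 = sub(-6, 6) = -12
  sig6 = min2(-6, -6) = -6
  sig8 = min2(-6, -12) = -12
  sig11 = min2(-12, 6) = -12
  sig18 = if0(src1=-4 -> else branch sig11) = -12

After the edit, cleaning proceeds:
  sig18: a read changed (src1 -4->0) — executes, giving -6.

Demanding sig18 again yields -6.
1 derived signals run: sig18.
The nodes whose values change: src1, sig18.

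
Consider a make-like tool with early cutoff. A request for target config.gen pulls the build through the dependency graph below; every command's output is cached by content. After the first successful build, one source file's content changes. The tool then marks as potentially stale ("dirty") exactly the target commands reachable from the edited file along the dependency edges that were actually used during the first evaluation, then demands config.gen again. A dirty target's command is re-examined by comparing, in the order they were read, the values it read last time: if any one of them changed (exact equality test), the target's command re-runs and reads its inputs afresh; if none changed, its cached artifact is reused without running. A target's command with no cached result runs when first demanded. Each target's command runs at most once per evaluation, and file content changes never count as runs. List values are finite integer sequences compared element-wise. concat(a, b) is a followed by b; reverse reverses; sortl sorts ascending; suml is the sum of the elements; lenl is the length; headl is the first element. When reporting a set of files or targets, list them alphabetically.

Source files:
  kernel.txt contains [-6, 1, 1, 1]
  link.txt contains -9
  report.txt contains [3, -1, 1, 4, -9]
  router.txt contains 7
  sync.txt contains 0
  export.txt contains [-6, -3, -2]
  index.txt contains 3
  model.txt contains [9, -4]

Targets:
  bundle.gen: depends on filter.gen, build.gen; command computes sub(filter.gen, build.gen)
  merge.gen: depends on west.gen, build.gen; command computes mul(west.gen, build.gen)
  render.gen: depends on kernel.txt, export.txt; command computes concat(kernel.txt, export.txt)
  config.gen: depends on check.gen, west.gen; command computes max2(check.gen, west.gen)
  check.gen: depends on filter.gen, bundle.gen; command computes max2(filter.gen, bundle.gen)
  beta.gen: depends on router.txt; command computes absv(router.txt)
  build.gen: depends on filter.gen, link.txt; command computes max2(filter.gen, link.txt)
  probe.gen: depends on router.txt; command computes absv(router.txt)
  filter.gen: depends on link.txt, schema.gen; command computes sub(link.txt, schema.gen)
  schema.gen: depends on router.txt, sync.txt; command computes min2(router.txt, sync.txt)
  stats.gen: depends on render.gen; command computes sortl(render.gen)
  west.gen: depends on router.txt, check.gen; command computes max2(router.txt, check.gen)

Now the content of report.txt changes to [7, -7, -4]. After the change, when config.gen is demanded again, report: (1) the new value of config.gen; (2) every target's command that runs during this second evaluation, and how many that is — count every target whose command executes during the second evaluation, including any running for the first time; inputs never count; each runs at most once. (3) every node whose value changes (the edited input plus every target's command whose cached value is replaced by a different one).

Demanding config.gen again yields 7.
0 target commands run: none.
The nodes whose values change: report.txt.
Note the shortcut — nothing in the graph depends on report.txt at all, so no recomputation happens.

First demand of the output computes:
  schema.gen = min2(7, 0) = 0
  filter.gen = sub(-9, 0) = -9
  build.gen = max2(-9, -9) = -9
  bundle.gen = sub(-9, -9) = 0
  check.gen = max2(-9, 0) = 0
  west.gen = max2(7, 0) = 7
  config.gen = max2(0, 7) = 7

After the edit, cleaning proceeds:
  no node depends on report.txt at all; the second demand re-runs nothing.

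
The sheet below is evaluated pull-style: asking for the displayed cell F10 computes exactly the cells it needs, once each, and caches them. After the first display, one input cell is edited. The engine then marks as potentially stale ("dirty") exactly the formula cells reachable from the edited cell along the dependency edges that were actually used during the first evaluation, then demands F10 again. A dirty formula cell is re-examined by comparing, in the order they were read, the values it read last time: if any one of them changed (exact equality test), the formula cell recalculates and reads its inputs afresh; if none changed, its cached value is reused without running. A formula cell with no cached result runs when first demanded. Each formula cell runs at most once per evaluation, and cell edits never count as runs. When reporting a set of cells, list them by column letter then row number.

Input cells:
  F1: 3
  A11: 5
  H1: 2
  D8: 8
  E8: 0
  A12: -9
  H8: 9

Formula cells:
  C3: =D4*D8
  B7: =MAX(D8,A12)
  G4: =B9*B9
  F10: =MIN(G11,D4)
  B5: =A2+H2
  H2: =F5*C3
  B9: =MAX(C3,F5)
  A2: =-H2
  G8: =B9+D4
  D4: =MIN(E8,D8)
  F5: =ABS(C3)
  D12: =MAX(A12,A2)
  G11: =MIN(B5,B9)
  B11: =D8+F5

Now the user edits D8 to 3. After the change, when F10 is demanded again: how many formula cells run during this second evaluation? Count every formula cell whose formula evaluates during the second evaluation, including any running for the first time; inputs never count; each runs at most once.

2 formula cells run: C3, D4.
Note where the cutoff bites: F5 is checked, finds nothing changed, and keeps its cache.

First demand of the output computes:
  D4 = MIN(0, 8) = 0
  C3 = 0 * 8 = 0
  F5 = ABS(0) = 0
  B9 = MAX(0, 0) = 0
  H2 = 0 * 0 = 0
  A2 = -(0) = 0
  B5 = 0 + 0 = 0
  G11 = MIN(0, 0) = 0
  F10 = MIN(0, 0) = 0

After the edit, cleaning proceeds:
  D4: a read changed (D8 8->3) — executes, giving 0 — identical to its old value.
  C3: a read changed (D8 8->3) — executes, giving 0 — identical to its old value.
  F5: dirty, but its reads are unchanged (C3 unchanged); cached 0 stands.
  B9: dirty, but its reads are unchanged (C3 unchanged, F5 unchanged); cached 0 stands.
  H2: dirty, but its reads are unchanged (F5 unchanged, C3 unchanged); cached 0 stands.
  A2: dirty, but its reads are unchanged (H2 unchanged); cached 0 stands.
  B5: dirty, but its reads are unchanged (A2 unchanged, H2 unchanged); cached 0 stands.
  G11: dirty, but its reads are unchanged (B5 unchanged, B9 unchanged); cached 0 stands.
  F10: dirty, but its reads are unchanged (G11 unchanged, D4 unchanged); cached 0 stands.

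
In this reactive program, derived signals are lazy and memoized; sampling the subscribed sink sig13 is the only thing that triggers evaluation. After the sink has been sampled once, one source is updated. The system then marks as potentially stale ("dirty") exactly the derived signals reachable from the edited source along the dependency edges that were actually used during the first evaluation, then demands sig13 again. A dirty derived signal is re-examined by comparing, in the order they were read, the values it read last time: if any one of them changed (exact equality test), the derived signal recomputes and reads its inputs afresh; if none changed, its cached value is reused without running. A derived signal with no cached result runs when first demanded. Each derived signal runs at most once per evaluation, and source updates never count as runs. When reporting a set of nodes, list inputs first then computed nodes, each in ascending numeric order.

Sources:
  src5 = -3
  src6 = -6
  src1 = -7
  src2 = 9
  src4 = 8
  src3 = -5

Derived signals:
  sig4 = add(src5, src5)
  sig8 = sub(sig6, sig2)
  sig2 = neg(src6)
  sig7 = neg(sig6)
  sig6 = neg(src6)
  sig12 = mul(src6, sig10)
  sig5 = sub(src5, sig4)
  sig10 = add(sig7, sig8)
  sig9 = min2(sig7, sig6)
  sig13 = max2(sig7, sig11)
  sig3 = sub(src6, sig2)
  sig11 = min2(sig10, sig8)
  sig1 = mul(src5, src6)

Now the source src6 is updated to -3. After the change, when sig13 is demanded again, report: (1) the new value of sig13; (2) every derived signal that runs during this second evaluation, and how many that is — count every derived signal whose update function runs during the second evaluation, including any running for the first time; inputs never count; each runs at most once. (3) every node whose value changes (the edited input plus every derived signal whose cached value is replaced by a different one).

First demand of the output computes:
  sig2 = neg(-6) = 6
  sig6 = neg(-6) = 6
  sig7 = neg(6) = -6
  sig8 = sub(6, 6) = 0
  sig10 = add(-6, 0) = -6
  sig11 = min2(-6, 0) = -6
  sig13 = max2(-6, -6) = -6

After the edit, cleaning proceeds:
  sig2: a read changed (src6 -6->-3) — executes, giving 3.
  sig6: a read changed (src6 -6->-3) — executes, giving 3.
  sig7: a read changed (sig6 6->3) — executes, giving -3.
  sig8: a read changed (sig6 6->3; sig2 6->3) — executes, giving 0 — identical to its old value.
  sig10: a read changed (sig7 -6->-3) — executes, giving -3.
  sig11: a read changed (sig10 -6->-3) — executes, giving -3.
  sig13: a read changed (sig7 -6->-3; sig11 -6->-3) — executes, giving -3.

Demanding sig13 again yields -3.
7 derived signals run: sig2, sig6, sig7, sig8, sig10, sig11, sig13.
The nodes whose values change: src6, sig2, sig6, sig7, sig10, sig11, sig13.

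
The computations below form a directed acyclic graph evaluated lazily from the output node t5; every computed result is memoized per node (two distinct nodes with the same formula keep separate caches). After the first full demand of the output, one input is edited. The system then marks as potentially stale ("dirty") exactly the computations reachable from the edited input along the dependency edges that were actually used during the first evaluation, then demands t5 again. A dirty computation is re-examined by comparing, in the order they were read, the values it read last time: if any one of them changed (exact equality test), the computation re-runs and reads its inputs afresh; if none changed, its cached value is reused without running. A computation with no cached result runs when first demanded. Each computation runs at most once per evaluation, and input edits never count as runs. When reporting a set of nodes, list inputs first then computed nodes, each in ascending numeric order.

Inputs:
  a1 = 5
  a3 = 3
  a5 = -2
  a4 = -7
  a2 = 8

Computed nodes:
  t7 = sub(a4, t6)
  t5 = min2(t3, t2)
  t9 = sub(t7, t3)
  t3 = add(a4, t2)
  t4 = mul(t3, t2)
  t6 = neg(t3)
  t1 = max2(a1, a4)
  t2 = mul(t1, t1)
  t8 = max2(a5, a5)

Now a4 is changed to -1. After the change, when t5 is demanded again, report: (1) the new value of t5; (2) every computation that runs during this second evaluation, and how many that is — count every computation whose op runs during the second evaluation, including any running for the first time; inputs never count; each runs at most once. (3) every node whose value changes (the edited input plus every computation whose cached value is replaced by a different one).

Demanding t5 again yields 24.
3 computations run: t1, t3, t5.
The nodes whose values change: a4, t3, t5.
Note where the cutoff bites: t2 is checked, finds nothing changed, and keeps its cache.

First demand of the output computes:
  t1 = max2(5, -7) = 5
  t2 = mul(5, 5) = 25
  t3 = add(-7, 25) = 18
  t5 = min2(18, 25) = 18

After the edit, cleaning proceeds:
  t1: a read changed (a4 -7->-1) — executes, giving 5 — identical to its old value.
  t2: dirty, but its reads are unchanged (t1 unchanged, t1 unchanged); cached 25 stands.
  t3: a read changed (a4 -7->-1) — executes, giving 24.
  t5: a read changed (t3 18->24) — executes, giving 24.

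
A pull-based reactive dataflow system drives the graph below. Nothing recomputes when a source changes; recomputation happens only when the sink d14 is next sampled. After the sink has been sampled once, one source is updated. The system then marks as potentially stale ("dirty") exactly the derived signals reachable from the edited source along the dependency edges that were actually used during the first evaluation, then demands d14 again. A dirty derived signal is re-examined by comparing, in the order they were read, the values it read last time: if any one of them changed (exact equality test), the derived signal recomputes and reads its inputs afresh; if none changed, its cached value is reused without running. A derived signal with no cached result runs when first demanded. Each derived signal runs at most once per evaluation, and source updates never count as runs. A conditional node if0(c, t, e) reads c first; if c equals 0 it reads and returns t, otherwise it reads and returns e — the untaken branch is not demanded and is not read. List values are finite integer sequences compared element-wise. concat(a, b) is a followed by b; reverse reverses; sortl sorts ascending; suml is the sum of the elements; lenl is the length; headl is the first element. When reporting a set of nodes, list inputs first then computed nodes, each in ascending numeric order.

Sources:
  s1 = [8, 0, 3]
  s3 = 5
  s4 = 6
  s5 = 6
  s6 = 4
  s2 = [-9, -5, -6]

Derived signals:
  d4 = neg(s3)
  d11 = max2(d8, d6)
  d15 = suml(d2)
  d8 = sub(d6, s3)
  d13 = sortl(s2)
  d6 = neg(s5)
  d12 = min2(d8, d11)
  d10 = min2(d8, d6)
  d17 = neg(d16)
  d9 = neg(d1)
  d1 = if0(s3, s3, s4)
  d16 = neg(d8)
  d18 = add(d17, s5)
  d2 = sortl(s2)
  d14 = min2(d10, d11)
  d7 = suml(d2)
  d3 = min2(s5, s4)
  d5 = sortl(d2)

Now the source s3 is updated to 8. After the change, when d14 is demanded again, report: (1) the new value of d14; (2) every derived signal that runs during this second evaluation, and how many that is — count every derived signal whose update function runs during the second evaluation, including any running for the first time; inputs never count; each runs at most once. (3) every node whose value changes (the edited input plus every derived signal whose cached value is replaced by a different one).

New value of d14: -14.
Derived signals that run: d8, d10, d11, d14 — 4 in total.
Values that change: s3, d8, d10, d14.

First evaluation (everything demanded from the output):
  d6 = neg(6) = -6
  d8 = sub(-6, 5) = -11
  d10 = min2(-11, -6) = -11
  d11 = max2(-11, -6) = -6
  d14 = min2(-11, -6) = -11

Propagation after the edit:
  d8: runs — s3 5->8; result -14.
  d10: runs — d8 -11->-14; result -14.
  d11: runs — d8 -11->-14; result -6 (same value as before).
  d14: runs — d10 -11->-14; result -14.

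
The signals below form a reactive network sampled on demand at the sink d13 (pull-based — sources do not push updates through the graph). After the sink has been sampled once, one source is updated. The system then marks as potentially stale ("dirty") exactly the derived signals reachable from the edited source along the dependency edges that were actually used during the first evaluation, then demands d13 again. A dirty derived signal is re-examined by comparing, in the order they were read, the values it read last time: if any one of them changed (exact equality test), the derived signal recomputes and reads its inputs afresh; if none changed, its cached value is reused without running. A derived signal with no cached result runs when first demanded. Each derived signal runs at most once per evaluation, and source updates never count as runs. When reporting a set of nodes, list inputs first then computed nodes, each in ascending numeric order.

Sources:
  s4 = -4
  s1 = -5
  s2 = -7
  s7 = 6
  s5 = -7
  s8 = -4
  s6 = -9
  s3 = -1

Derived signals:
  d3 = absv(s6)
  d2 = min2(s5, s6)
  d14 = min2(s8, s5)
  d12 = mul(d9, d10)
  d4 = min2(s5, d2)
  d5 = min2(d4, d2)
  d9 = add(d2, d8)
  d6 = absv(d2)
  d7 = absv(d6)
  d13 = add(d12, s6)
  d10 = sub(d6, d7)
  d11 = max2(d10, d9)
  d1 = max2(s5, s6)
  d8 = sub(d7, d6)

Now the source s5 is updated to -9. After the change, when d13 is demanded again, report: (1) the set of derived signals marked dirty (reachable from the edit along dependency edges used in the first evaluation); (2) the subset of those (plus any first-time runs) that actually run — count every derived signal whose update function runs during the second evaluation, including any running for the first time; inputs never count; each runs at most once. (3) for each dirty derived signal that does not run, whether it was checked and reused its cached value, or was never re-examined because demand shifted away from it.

Dirty set: d2, d6, d7, d8, d9, d10, d12, d13.
Run set: d2 (1 run).
Re-examined without running (cache reused): d6, d7, d8, d9, d10, d12, d13.
The important point: d2 recomputes to an identical value, and the output ends up unchanged.

Initial pass — values computed on the first demand:
  d2 = min2(-7, -9) = -9
  d6 = absv(-9) = 9
  d7 = absv(9) = 9
  d8 = sub(9, 9) = 0
  d9 = add(-9, 0) = -9
  d10 = sub(9, 9) = 0
  d12 = mul(-9, 0) = 0
  d13 = add(0, -9) = -9

Second demand — change propagation:
  d2: re-runs because s5 -7->-9; new result -9 (unchanged).
  d6: re-examined; everything it read last time is the same (d2 unchanged) — cache 9 kept, no run.
  d7: re-examined; everything it read last time is the same (d6 unchanged) — cache 9 kept, no run.
  d8: re-examined; everything it read last time is the same (d7 unchanged, d6 unchanged) — cache 0 kept, no run.
  d9: re-examined; everything it read last time is the same (d2 unchanged, d8 unchanged) — cache -9 kept, no run.
  d10: re-examined; everything it read last time is the same (d6 unchanged, d7 unchanged) — cache 0 kept, no run.
  d12: re-examined; everything it read last time is the same (d9 unchanged, d10 unchanged) — cache 0 kept, no run.
  d13: re-examined; everything it read last time is the same (d12 unchanged, s6 unchanged) — cache -9 kept, no run.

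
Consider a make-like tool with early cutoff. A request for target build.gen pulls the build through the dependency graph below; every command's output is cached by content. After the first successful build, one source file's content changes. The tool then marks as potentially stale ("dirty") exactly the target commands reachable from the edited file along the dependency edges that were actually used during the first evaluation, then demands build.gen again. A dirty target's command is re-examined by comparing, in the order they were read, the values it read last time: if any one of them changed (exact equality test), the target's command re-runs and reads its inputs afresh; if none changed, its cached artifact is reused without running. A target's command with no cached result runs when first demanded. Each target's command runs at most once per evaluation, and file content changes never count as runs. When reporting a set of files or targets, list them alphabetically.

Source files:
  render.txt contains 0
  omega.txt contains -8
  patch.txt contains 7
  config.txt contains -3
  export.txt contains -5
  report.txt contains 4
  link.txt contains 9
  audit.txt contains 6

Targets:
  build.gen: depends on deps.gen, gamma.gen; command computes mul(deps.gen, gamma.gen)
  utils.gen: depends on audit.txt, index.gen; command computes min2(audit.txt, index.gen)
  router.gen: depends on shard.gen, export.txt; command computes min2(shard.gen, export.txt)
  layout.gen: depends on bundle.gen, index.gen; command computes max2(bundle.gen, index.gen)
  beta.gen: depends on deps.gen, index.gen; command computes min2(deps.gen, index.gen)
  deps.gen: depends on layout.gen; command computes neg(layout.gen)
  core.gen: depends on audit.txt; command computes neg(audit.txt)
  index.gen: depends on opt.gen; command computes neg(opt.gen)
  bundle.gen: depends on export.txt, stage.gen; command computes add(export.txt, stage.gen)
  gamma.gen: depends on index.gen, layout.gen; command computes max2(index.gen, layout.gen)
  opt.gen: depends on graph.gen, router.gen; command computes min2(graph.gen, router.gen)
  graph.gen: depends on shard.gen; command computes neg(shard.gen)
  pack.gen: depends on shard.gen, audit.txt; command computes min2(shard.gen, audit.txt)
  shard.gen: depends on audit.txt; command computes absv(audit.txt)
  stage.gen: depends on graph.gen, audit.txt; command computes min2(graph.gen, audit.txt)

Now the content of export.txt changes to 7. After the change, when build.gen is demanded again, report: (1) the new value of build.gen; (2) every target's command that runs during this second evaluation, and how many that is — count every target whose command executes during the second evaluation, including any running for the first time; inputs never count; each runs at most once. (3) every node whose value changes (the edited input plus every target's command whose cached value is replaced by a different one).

Demanding build.gen again yields -36.
4 target commands run: bundle.gen, layout.gen, opt.gen, router.gen.
The nodes whose values change: bundle.gen, export.txt, router.gen.
Note where the cutoff bites: index.gen is checked, finds nothing changed, and keeps its cache.

First demand of the output computes:
  shard.gen = absv(6) = 6
  graph.gen = neg(6) = -6
  router.gen = min2(6, -5) = -5
  opt.gen = min2(-6, -5) = -6
  index.gen = neg(-6) = 6
  stage.gen = min2(-6, 6) = -6
  bundle.gen = add(-5, -6) = -11
  layout.gen = max2(-11, 6) = 6
  deps.gen = neg(6) = -6
  gamma.gen = max2(6, 6) = 6
  build.gen = mul(-6, 6) = -36

After the edit, cleaning proceeds:
  bundle.gen: a read changed (export.txt -5->7) — executes, giving 1.
  router.gen: a read changed (export.txt -5->7) — executes, giving 6.
  opt.gen: a read changed (router.gen -5->6) — executes, giving -6 — identical to its old value.
  index.gen: dirty, but its reads are unchanged (opt.gen unchanged); cached 6 stands.
  layout.gen: a read changed (bundle.gen -11->1) — executes, giving 6 — identical to its old value.
  deps.gen: dirty, but its reads are unchanged (layout.gen unchanged); cached -6 stands.
  gamma.gen: dirty, but its reads are unchanged (index.gen unchanged, layout.gen unchanged); cached 6 stands.
  build.gen: dirty, but its reads are unchanged (deps.gen unchanged, gamma.gen unchanged); cached -36 stands.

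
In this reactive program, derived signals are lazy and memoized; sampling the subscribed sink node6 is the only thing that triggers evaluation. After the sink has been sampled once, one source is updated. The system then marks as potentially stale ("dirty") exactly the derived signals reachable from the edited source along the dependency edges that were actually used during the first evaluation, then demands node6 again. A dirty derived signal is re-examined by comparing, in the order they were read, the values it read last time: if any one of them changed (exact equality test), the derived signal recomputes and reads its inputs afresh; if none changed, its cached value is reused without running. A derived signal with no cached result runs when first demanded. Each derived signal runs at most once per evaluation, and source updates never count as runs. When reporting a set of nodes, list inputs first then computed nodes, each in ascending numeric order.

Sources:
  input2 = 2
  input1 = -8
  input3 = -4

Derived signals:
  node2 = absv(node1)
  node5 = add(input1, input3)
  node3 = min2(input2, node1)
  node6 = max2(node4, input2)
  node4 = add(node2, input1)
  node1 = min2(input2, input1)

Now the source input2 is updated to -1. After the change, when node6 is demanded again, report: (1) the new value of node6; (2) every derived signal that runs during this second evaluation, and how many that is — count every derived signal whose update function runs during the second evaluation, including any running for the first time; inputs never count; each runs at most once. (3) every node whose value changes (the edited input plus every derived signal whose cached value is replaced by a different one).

First demand of the output computes:
  node1 = min2(2, -8) = -8
  node2 = absv(-8) = 8
  node4 = add(8, -8) = 0
  node6 = max2(0, 2) = 2

After the edit, cleaning proceeds:
  node1: a read changed (input2 2->-1) — executes, giving -8 — identical to its old value.
  node2: dirty, but its reads are unchanged (node1 unchanged); cached 8 stands.
  node4: dirty, but its reads are unchanged (node2 unchanged, input1 unchanged); cached 0 stands.
  node6: a read changed (input2 2->-1) — executes, giving 0.

Note where the cutoff bites: node2 is checked, finds nothing changed, and keeps its cache.

Demanding node6 again yields 0.
2 derived signals run: node1, node6.
The nodes whose values change: input2, node6.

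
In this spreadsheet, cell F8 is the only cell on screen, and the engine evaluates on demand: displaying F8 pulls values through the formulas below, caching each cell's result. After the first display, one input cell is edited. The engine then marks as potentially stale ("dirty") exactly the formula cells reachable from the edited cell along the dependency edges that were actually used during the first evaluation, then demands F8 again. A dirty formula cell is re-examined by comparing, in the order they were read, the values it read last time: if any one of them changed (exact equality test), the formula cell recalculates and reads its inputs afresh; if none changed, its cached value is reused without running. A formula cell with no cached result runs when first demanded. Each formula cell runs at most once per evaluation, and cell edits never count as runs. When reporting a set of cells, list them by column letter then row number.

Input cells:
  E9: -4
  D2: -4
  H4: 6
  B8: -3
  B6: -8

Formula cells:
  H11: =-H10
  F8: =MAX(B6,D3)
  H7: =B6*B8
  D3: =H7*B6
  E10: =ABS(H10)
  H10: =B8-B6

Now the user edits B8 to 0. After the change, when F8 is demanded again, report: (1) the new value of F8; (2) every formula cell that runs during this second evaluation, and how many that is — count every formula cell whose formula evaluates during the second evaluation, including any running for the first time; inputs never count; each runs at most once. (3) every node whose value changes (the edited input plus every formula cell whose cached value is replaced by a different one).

Initial pass — values computed on the first demand:
  H7 = -8 * -3 = 24
  D3 = 24 * -8 = -192
  F8 = MAX(-8, -192) = -8

Second demand — change propagation:
  H7: re-runs because B8 -3->0; new result 0.
  D3: re-runs because H7 24->0; new result 0.
  F8: re-runs because D3 -192->0; new result 0.

F8 now evaluates to 0.
Run set: D3, F8, H7 (3 run).
Changed values: B8, D3, F8, H7.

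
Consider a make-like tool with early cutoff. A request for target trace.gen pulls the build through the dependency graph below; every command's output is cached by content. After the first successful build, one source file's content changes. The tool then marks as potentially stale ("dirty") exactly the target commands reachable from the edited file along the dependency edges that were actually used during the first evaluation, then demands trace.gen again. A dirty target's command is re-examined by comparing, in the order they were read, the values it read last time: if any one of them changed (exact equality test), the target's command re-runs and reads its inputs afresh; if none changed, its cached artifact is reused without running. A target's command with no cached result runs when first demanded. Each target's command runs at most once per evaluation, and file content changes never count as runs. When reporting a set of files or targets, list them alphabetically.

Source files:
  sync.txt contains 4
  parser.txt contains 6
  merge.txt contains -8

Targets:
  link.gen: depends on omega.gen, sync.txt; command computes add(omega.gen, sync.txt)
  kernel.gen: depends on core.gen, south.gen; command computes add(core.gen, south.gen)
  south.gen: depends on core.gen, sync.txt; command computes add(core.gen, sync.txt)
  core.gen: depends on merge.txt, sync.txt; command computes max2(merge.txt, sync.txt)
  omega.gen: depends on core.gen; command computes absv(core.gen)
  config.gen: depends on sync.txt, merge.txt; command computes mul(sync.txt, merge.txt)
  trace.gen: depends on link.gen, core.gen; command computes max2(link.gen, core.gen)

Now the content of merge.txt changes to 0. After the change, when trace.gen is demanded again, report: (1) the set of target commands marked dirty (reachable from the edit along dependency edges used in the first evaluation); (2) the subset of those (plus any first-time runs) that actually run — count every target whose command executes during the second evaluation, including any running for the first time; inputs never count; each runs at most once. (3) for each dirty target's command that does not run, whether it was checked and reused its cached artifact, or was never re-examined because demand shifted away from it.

The edit dirties: core.gen, link.gen, omega.gen, trace.gen.
1 target commands run: core.gen.
Cache hits after checking: link.gen, omega.gen, trace.gen.
Note the absorption at core.gen: it re-runs yet its value is the same, leaving the output's value untouched.

First demand of the output computes:
  core.gen = max2(-8, 4) = 4
  omega.gen = absv(4) = 4
  link.gen = add(4, 4) = 8
  trace.gen = max2(8, 4) = 8

After the edit, cleaning proceeds:
  core.gen: a read changed (merge.txt -8->0) — executes, giving 4 — identical to its old value.
  omega.gen: dirty, but its reads are unchanged (core.gen unchanged); cached 4 stands.
  link.gen: dirty, but its reads are unchanged (omega.gen unchanged, sync.txt unchanged); cached 8 stands.
  trace.gen: dirty, but its reads are unchanged (link.gen unchanged, core.gen unchanged); cached 8 stands.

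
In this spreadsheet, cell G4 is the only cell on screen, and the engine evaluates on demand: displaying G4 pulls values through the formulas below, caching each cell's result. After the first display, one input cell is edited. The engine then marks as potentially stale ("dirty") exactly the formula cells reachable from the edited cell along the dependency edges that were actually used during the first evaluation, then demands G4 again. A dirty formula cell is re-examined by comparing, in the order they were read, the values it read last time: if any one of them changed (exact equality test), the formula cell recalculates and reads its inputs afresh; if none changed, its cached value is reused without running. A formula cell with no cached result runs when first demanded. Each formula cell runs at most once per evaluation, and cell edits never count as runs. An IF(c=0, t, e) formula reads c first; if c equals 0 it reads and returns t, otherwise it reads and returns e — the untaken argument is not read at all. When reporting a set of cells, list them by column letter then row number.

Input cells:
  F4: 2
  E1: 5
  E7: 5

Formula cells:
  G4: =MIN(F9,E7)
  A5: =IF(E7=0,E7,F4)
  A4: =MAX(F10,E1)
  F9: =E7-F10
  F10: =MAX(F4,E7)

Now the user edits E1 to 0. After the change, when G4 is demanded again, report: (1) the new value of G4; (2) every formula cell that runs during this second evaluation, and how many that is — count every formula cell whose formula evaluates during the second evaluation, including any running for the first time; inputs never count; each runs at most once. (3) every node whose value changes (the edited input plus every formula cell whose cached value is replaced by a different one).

G4 now evaluates to 0.
Run set: none (0 run).
Changed values: E1.
The important point: nothing the output needs ever reads E1, so the edit is invisible to it.

Initial pass — values computed on the first demand:
  F10 = MAX(2, 5) = 5
  F9 = 5 - 5 = 0
  G4 = MIN(0, 5) = 0

Second demand — change propagation:
  no demanded computation ever read E1, so the edit dirties nothing and nothing runs.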